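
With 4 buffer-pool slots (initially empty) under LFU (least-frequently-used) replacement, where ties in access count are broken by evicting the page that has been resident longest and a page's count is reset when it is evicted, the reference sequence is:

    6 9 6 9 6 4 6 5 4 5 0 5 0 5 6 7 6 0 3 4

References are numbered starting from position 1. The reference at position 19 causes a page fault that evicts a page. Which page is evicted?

7

pos 1: 6: miss, frames (6)
pos 2: 9: miss, frames (6 9)
pos 3: 6: hit
pos 4: 9: hit
pos 5: 6: hit
pos 6: 4: miss, frames (6 9 4)
pos 7: 6: hit
pos 8: 5: miss, frames (6 9 4 5)
pos 9: 4: hit
pos 10: 5: hit
pos 11: 0: miss, evict 9, frames (6 4 5 0)
pos 12: 5: hit
pos 13: 0: hit
pos 14: 5: hit
pos 15: 6: hit
pos 16: 7: miss, evict 4, frames (6 5 0 7)
pos 17: 6: hit
pos 18: 0: hit
pos 19: 3: miss, evict 7, frames (6 5 0 3)
At position 19, page 7 is evicted.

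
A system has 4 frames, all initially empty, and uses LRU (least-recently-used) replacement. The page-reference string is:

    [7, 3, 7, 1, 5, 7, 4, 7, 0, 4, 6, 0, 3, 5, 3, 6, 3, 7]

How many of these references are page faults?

7 -> miss, frames [7]
3 -> miss, frames [7, 3]
7 -> hit
1 -> miss, frames [3, 7, 1]
5 -> miss, frames [3, 7, 1, 5]
7 -> hit
4 -> miss, evict 3, frames [1, 5, 7, 4]
7 -> hit
0 -> miss, evict 1, frames [5, 4, 7, 0]
4 -> hit
6 -> miss, evict 5, frames [7, 0, 4, 6]
0 -> hit
3 -> miss, evict 7, frames [4, 6, 0, 3]
5 -> miss, evict 4, frames [6, 0, 3, 5]
3 -> hit
6 -> hit
3 -> hit
7 -> miss, evict 0, frames [5, 6, 3, 7]
Page faults: 10.

10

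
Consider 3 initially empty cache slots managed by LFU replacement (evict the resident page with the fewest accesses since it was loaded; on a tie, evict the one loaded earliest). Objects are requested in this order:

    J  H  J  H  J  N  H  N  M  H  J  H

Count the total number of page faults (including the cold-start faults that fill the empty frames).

4

J -> miss, frames (J)
H -> miss, frames (J H)
J -> hit
H -> hit
J -> hit
N -> miss, frames (J H N)
H -> hit
N -> hit
M -> miss, evict N, frames (J H M)
H -> hit
J -> hit
H -> hit
Page faults: 4.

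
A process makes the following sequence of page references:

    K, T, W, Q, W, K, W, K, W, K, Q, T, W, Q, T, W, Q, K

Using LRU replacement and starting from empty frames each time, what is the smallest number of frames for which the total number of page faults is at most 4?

f=1: 18 faults
f=2: 13 faults
f=3: 8 faults
f=4: 4 faults
Smallest f with faults ≤ 4 is 4.

4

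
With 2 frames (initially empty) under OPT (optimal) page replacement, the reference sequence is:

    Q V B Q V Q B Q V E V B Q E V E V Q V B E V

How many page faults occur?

13

Q -> miss, frames {Q}
V -> miss, frames {Q,V}
B -> miss, evict V, frames {Q,B}
Q -> hit
V -> miss, evict B, frames {Q,V}
Q -> hit
B -> miss, evict V, frames {Q,B}
Q -> hit
V -> miss, evict Q, frames {B,V}
E -> miss, evict B, frames {V,E}
V -> hit
B -> miss, evict V, frames {E,B}
Q -> miss, evict B, frames {E,Q}
E -> hit
V -> miss, evict Q, frames {E,V}
E -> hit
V -> hit
Q -> miss, evict E, frames {V,Q}
V -> hit
B -> miss, evict Q, frames {V,B}
E -> miss, evict B, frames {V,E}
V -> hit
Page faults: 13.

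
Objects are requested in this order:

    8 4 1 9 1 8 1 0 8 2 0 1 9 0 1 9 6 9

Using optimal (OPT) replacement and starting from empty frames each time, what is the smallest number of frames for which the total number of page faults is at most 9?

3

f=1: 18 faults
f=2: 11 faults
f=3: 8 faults
f=4: 7 faults
f=5: 7 faults
f=6: 7 faults
f=7: 7 faults
Smallest f with faults ≤ 9 is 3.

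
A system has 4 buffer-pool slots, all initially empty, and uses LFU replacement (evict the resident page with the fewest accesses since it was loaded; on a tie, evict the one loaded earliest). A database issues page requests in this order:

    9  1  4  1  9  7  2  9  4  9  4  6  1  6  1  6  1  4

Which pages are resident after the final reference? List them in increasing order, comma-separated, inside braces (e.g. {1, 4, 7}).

9 → miss, frames (9)
1 → miss, frames (9 1)
4 → miss, frames (9 1 4)
1 → hit
9 → hit
7 → miss, frames (9 1 4 7)
2 → miss, evict 4, frames (9 1 7 2)
9 → hit
4 → miss, evict 7, frames (9 1 2 4)
9 → hit
4 → hit
6 → miss, evict 2, frames (9 1 4 6)
1 → hit
6 → hit
1 → hit
6 → hit
1 → hit
4 → hit

{1, 4, 6, 9}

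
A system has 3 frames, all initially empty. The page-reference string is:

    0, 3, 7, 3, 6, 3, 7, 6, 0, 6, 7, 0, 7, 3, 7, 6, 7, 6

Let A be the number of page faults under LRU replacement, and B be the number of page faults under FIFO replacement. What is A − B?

Under LRU: F F F . F . . . F . . . . F . F . . → 7 faults.
Under FIFO: F F F . F . . . F . . . . F F F . . → 8 faults.
A − B = 7 − 8 = -1.

-1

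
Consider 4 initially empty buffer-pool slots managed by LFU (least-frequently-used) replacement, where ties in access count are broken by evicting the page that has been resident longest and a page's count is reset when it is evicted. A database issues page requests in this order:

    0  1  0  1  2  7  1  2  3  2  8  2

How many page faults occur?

6

0: fault, frames [0]
1: fault, frames [0, 1]
0: hit
1: hit
2: fault, frames [0, 1, 2]
7: fault, frames [0, 1, 2, 7]
1: hit
2: hit
3: fault, evict 7, frames [0, 1, 2, 3]
2: hit
8: fault, evict 3, frames [0, 1, 2, 8]
2: hit
Page faults: 6.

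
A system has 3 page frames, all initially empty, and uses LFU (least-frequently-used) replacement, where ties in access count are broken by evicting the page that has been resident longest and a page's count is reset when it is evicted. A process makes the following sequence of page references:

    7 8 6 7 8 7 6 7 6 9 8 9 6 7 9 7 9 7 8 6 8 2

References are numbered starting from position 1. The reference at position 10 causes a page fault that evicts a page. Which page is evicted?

pos 1: 7 → miss, frames [7]
pos 2: 8 → miss, frames [7, 8]
pos 3: 6 → miss, frames [7, 8, 6]
pos 4: 7 → hit
pos 5: 8 → hit
pos 6: 7 → hit
pos 7: 6 → hit
pos 8: 7 → hit
pos 9: 6 → hit
pos 10: 9 → miss, evict 8, frames [7, 6, 9]
At position 10, page 8 is evicted.

8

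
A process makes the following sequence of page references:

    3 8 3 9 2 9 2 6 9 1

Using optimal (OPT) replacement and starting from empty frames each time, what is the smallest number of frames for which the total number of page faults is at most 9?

2

f=1: 10 faults
f=2: 6 faults
f=3: 6 faults
f=4: 6 faults
f=5: 6 faults
f=6: 6 faults
Smallest f with faults ≤ 9 is 2.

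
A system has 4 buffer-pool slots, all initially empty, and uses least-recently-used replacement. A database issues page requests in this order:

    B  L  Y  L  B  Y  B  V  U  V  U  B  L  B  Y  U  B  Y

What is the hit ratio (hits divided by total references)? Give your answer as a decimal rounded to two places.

0.61

B: fault, frames (B)
L: fault, frames (B L)
Y: fault, frames (B L Y)
L: hit
B: hit
Y: hit
B: hit
V: fault, frames (L Y B V)
U: fault, evict L, frames (Y B V U)
V: hit
U: hit
B: hit
L: fault, evict Y, frames (V U B L)
B: hit
Y: fault, evict V, frames (U L B Y)
U: hit
B: hit
Y: hit
Hits: 11 of 18 references → 11/18 = 0.6111.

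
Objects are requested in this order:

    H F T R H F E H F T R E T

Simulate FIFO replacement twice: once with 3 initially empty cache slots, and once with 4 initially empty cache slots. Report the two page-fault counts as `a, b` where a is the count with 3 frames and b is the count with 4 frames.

9, 10

3 frames: F F F F F F F . . F F . . → 9 faults.
4 frames: F F F F . . F F F F F F . → 10 faults.
10 > 9: adding a frame increased faults — Belady's anomaly.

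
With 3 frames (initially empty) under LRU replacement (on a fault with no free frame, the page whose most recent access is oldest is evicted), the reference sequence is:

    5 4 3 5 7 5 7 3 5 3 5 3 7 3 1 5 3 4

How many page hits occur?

11

5 -> miss, frames {5}
4 -> miss, frames {5,4}
3 -> miss, frames {5,4,3}
5 -> hit
7 -> miss, evict 4, frames {3,5,7}
5 -> hit
7 -> hit
3 -> hit
5 -> hit
3 -> hit
5 -> hit
3 -> hit
7 -> hit
3 -> hit
1 -> miss, evict 5, frames {7,3,1}
5 -> miss, evict 7, frames {3,1,5}
3 -> hit
4 -> miss, evict 1, frames {5,3,4}
Hits: 11.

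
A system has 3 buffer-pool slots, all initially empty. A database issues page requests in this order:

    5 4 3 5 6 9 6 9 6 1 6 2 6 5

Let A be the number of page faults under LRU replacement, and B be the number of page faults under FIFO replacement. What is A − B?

Under LRU: F F F . F F . . . F . F . F → 8 faults.
Under FIFO: F F F . F F . . . F . F F F → 9 faults.
A − B = 8 − 9 = -1.

-1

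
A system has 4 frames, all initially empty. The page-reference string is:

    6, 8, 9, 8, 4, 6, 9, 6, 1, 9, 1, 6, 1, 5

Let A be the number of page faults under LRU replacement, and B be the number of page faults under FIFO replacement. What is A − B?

-1

Under LRU: F F F . F . . . F . . . . F → 6 faults.
Under FIFO: F F F . F . . . F . . F . F → 7 faults.
A − B = 6 − 7 = -1.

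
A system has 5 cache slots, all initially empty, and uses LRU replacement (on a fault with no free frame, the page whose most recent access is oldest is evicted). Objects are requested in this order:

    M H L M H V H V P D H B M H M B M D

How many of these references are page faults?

8

M → fault, frames (M)
H → fault, frames (M H)
L → fault, frames (M H L)
M → hit
H → hit
V → fault, frames (L M H V)
H → hit
V → hit
P → fault, frames (L M H V P)
D → fault, evict L, frames (M H V P D)
H → hit
B → fault, evict M, frames (V P D H B)
M → fault, evict V, frames (P D H B M)
H → hit
M → hit
B → hit
M → hit
D → hit
Page faults: 8.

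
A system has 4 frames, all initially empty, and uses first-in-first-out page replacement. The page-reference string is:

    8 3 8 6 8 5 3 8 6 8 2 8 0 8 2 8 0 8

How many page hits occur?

11

8 → miss, frames {8}
3 → miss, frames {8,3}
8 → hit
6 → miss, frames {8,3,6}
8 → hit
5 → miss, frames {8,3,6,5}
3 → hit
8 → hit
6 → hit
8 → hit
2 → miss, evict 8, frames {3,6,5,2}
8 → miss, evict 3, frames {6,5,2,8}
0 → miss, evict 6, frames {5,2,8,0}
8 → hit
2 → hit
8 → hit
0 → hit
8 → hit
Hits: 11.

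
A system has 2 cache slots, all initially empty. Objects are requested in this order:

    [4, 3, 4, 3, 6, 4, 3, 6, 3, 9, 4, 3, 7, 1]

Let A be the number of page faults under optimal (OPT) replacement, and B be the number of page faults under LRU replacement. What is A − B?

-3

Under OPT: F F . . F . F . . F F . F F → 8 faults.
Under LRU: F F . . F F F F . F F F F F → 11 faults.
A − B = 8 − 11 = -3.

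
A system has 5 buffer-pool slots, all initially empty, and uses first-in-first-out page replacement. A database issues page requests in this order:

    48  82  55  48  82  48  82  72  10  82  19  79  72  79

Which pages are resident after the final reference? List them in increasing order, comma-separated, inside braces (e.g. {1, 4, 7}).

{10, 19, 55, 72, 79}

48 → miss, frames (48)
82 → miss, frames (48 82)
55 → miss, frames (48 82 55)
48 → hit
82 → hit
48 → hit
82 → hit
72 → miss, frames (48 82 55 72)
10 → miss, frames (48 82 55 72 10)
82 → hit
19 → miss, evict 48, frames (82 55 72 10 19)
79 → miss, evict 82, frames (55 72 10 19 79)
72 → hit
79 → hit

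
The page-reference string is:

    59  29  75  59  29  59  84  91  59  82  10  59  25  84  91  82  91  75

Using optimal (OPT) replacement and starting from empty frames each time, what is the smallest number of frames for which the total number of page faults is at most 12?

3

f=1: 18 faults
f=2: 13 faults
f=3: 11 faults
f=4: 10 faults
f=5: 9 faults
f=6: 8 faults
f=7: 8 faults
f=8: 8 faults
Smallest f with faults ≤ 12 is 3.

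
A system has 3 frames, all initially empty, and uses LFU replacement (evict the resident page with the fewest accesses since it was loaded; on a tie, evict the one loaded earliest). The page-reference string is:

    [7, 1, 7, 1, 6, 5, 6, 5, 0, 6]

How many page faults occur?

7: fault, frames (7)
1: fault, frames (7 1)
7: hit
1: hit
6: fault, frames (7 1 6)
5: fault, evict 6, frames (7 1 5)
6: fault, evict 5, frames (7 1 6)
5: fault, evict 6, frames (7 1 5)
0: fault, evict 5, frames (7 1 0)
6: fault, evict 0, frames (7 1 6)
Page faults: 8.

8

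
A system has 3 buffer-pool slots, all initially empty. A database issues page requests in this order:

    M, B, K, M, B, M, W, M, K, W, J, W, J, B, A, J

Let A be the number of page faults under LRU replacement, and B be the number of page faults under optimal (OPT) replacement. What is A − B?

1

Under LRU: F F F . . . F . F . F . . F F . → 8 faults.
Under OPT: F F F . . . F . . . F . . F F . → 7 faults.
A − B = 8 − 7 = 1.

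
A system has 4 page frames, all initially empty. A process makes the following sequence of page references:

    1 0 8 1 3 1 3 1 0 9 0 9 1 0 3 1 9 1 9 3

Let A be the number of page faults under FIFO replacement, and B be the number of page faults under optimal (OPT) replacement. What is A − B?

Under FIFO: F F F . F . . . . F . . F F . . . . . . → 7 faults.
Under OPT: F F F . F . . . . F . . . . . . . . . . → 5 faults.
A − B = 7 − 5 = 2.

2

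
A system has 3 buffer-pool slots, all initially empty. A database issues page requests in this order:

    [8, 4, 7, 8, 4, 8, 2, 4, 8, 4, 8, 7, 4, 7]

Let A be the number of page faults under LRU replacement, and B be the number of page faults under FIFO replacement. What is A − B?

Under LRU: F F F . . . F . . . . F . . → 5 faults.
Under FIFO: F F F . . . F . F F . F . . → 7 faults.
A − B = 5 − 7 = -2.

-2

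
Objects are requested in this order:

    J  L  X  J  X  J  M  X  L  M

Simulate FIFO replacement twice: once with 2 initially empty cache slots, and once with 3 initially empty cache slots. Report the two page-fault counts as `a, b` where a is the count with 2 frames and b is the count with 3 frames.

8, 4

2 frames: F F F F . . F F F F → 8 faults.
3 frames: F F F . . . F . . . → 4 faults.
4 < 8: adding a frame reduced faults, as is typical.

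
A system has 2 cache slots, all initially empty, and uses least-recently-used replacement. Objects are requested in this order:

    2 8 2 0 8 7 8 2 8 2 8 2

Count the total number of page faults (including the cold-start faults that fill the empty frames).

6

2: miss, frames (2)
8: miss, frames (2 8)
2: hit
0: miss, evict 8, frames (2 0)
8: miss, evict 2, frames (0 8)
7: miss, evict 0, frames (8 7)
8: hit
2: miss, evict 7, frames (8 2)
8: hit
2: hit
8: hit
2: hit
Page faults: 6.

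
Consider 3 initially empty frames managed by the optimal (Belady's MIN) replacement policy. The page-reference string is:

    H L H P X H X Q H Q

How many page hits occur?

H -> fault, frames [H]
L -> fault, frames [H, L]
H -> hit
P -> fault, frames [H, L, P]
X -> fault, evict P, frames [H, L, X]
H -> hit
X -> hit
Q -> fault, evict X, frames [H, L, Q]
H -> hit
Q -> hit
Hits: 5.

5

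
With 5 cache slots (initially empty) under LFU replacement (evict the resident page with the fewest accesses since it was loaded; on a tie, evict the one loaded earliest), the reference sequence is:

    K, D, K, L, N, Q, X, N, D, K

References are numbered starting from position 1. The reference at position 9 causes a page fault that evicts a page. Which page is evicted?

L

pos 1: K -> fault, frames (K)
pos 2: D -> fault, frames (K D)
pos 3: K -> hit
pos 4: L -> fault, frames (K D L)
pos 5: N -> fault, frames (K D L N)
pos 6: Q -> fault, frames (K D L N Q)
pos 7: X -> fault, evict D, frames (K L N Q X)
pos 8: N -> hit
pos 9: D -> fault, evict L, frames (K N Q X D)
At position 9, page L is evicted.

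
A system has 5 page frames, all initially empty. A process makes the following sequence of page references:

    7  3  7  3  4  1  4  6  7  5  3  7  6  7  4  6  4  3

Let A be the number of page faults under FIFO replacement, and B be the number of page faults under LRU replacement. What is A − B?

1

Under FIFO: F F . . F F . F . F . F . . . . . F → 8 faults.
Under LRU: F F . . F F . F . F F . . . . . . . → 7 faults.
A − B = 8 − 7 = 1.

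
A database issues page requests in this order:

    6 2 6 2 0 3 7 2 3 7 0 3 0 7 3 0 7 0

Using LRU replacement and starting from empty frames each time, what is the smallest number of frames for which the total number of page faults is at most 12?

3

f=1: 18 faults
f=2: 14 faults
f=3: 7 faults
f=4: 5 faults
f=5: 5 faults
Smallest f with faults ≤ 12 is 3.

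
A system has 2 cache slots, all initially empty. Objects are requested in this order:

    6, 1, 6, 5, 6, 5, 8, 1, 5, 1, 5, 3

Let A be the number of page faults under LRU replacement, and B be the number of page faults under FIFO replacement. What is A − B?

Under LRU: F F . F . . F F F . . F → 7 faults.
Under FIFO: F F . F F . F F F . . F → 8 faults.
A − B = 7 − 8 = -1.

-1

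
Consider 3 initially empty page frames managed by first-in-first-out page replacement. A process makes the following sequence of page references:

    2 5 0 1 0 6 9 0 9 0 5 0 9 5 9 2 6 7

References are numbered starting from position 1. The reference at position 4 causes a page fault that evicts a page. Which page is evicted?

2

pos 1: 2 → miss, frames (2)
pos 2: 5 → miss, frames (2 5)
pos 3: 0 → miss, frames (2 5 0)
pos 4: 1 → miss, evict 2, frames (5 0 1)
At position 4, page 2 is evicted.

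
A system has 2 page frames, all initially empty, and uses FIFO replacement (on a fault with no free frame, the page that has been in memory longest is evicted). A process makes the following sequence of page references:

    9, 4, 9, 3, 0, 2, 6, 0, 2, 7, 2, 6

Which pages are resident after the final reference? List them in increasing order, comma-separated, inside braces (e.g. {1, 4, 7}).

{6, 7}

9 → fault, frames [9]
4 → fault, frames [9, 4]
9 → hit
3 → fault, evict 9, frames [4, 3]
0 → fault, evict 4, frames [3, 0]
2 → fault, evict 3, frames [0, 2]
6 → fault, evict 0, frames [2, 6]
0 → fault, evict 2, frames [6, 0]
2 → fault, evict 6, frames [0, 2]
7 → fault, evict 0, frames [2, 7]
2 → hit
6 → fault, evict 2, frames [7, 6]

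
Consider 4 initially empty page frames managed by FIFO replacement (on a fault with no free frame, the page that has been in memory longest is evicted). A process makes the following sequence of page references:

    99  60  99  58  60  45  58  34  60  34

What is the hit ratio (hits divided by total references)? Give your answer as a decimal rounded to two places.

99 → fault, frames (99)
60 → fault, frames (99 60)
99 → hit
58 → fault, frames (99 60 58)
60 → hit
45 → fault, frames (99 60 58 45)
58 → hit
34 → fault, evict 99, frames (60 58 45 34)
60 → hit
34 → hit
Hits: 5 of 10 references → 5/10 = 0.5000.

0.50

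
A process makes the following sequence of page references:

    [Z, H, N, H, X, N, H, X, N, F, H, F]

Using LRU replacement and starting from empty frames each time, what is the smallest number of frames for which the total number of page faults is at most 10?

f=1: 12 faults
f=2: 10 faults
f=3: 6 faults
f=4: 5 faults
f=5: 5 faults
Smallest f with faults ≤ 10 is 2.

2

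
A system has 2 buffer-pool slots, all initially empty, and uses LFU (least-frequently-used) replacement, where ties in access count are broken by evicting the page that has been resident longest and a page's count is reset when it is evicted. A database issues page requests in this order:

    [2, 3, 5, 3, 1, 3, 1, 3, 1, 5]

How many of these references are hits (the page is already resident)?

2: fault, frames (2)
3: fault, frames (2 3)
5: fault, evict 2, frames (3 5)
3: hit
1: fault, evict 5, frames (3 1)
3: hit
1: hit
3: hit
1: hit
5: fault, evict 1, frames (3 5)
Hits: 5.

5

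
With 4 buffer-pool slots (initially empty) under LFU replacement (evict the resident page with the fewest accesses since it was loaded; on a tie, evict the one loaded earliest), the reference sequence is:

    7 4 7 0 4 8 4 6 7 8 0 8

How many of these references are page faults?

7 → fault, frames [7]
4 → fault, frames [7, 4]
7 → hit
0 → fault, frames [7, 4, 0]
4 → hit
8 → fault, frames [7, 4, 0, 8]
4 → hit
6 → fault, evict 0, frames [7, 4, 8, 6]
7 → hit
8 → hit
0 → fault, evict 6, frames [7, 4, 8, 0]
8 → hit
Page faults: 6.

6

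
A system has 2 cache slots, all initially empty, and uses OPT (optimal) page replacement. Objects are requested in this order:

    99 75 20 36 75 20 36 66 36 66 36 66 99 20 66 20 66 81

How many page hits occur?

99 -> fault, frames [99]
75 -> fault, frames [99, 75]
20 -> fault, evict 99, frames [75, 20]
36 -> fault, evict 20, frames [75, 36]
75 -> hit
20 -> fault, evict 75, frames [36, 20]
36 -> hit
66 -> fault, evict 20, frames [36, 66]
36 -> hit
66 -> hit
36 -> hit
66 -> hit
99 -> fault, evict 36, frames [66, 99]
20 -> fault, evict 99, frames [66, 20]
66 -> hit
20 -> hit
66 -> hit
81 -> fault, evict 20, frames [66, 81]
Hits: 9.

9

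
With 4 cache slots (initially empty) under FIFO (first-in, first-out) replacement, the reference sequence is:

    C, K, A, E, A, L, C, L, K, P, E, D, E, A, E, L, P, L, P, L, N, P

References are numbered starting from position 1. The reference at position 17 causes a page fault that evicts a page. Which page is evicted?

E

pos 1: C -> fault, frames [C]
pos 2: K -> fault, frames [C, K]
pos 3: A -> fault, frames [C, K, A]
pos 4: E -> fault, frames [C, K, A, E]
pos 5: A -> hit
pos 6: L -> fault, evict C, frames [K, A, E, L]
pos 7: C -> fault, evict K, frames [A, E, L, C]
pos 8: L -> hit
pos 9: K -> fault, evict A, frames [E, L, C, K]
pos 10: P -> fault, evict E, frames [L, C, K, P]
pos 11: E -> fault, evict L, frames [C, K, P, E]
pos 12: D -> fault, evict C, frames [K, P, E, D]
pos 13: E -> hit
pos 14: A -> fault, evict K, frames [P, E, D, A]
pos 15: E -> hit
pos 16: L -> fault, evict P, frames [E, D, A, L]
pos 17: P -> fault, evict E, frames [D, A, L, P]
At position 17, page E is evicted.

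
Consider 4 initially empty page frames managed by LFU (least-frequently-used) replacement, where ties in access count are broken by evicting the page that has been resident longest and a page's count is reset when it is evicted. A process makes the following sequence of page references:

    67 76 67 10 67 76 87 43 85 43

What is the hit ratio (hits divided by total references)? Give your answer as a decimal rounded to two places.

0.40

67: fault, frames (67)
76: fault, frames (67 76)
67: hit
10: fault, frames (67 76 10)
67: hit
76: hit
87: fault, frames (67 76 10 87)
43: fault, evict 10, frames (67 76 87 43)
85: fault, evict 87, frames (67 76 43 85)
43: hit
Hits: 4 of 10 references → 4/10 = 0.4000.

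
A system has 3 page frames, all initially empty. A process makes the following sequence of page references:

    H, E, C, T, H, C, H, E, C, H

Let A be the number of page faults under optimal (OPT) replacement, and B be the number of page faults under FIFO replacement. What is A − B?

-2

Under OPT: F F F F . . . F . . → 5 faults.
Under FIFO: F F F F F . . F F . → 7 faults.
A − B = 5 − 7 = -2.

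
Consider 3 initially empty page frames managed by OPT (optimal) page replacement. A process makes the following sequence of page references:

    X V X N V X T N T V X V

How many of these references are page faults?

X → miss, frames [X]
V → miss, frames [X, V]
X → hit
N → miss, frames [X, V, N]
V → hit
X → hit
T → miss, evict X, frames [V, N, T]
N → hit
T → hit
V → hit
X → miss, evict T, frames [V, N, X]
V → hit
Page faults: 5.

5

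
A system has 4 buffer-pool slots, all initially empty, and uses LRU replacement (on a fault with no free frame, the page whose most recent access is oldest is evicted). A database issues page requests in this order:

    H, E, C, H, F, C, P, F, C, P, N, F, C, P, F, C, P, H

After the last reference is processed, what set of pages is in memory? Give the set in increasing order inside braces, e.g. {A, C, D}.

{C, F, H, P}

H → miss, frames [H]
E → miss, frames [H, E]
C → miss, frames [H, E, C]
H → hit
F → miss, frames [E, C, H, F]
C → hit
P → miss, evict E, frames [H, F, C, P]
F → hit
C → hit
P → hit
N → miss, evict H, frames [F, C, P, N]
F → hit
C → hit
P → hit
F → hit
C → hit
P → hit
H → miss, evict N, frames [F, C, P, H]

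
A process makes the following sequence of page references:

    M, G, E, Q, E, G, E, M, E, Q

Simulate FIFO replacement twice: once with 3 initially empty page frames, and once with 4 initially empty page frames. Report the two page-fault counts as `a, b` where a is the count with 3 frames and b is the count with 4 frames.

3 frames: F F F F . . . F . . → 5 faults.
4 frames: F F F F . . . . . . → 4 faults.
4 < 5: adding a frame reduced faults, as is typical.

5, 4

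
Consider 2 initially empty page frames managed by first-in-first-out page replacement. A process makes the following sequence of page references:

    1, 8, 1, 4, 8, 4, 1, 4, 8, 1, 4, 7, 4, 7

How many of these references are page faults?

7

1 → miss, frames {1}
8 → miss, frames {1,8}
1 → hit
4 → miss, evict 1, frames {8,4}
8 → hit
4 → hit
1 → miss, evict 8, frames {4,1}
4 → hit
8 → miss, evict 4, frames {1,8}
1 → hit
4 → miss, evict 1, frames {8,4}
7 → miss, evict 8, frames {4,7}
4 → hit
7 → hit
Page faults: 7.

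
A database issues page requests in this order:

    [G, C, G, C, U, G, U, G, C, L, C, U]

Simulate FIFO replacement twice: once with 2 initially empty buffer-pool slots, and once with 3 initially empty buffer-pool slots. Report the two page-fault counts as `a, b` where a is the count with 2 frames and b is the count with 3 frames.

2 frames: F F . . F F . . F F . F → 7 faults.
3 frames: F F . . F . . . . F . . → 4 faults.
4 < 7: adding a frame reduced faults, as is typical.

7, 4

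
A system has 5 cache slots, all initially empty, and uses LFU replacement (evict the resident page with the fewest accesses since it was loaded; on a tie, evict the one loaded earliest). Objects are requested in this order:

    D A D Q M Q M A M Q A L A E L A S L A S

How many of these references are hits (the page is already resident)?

D -> fault, frames [D]
A -> fault, frames [D, A]
D -> hit
Q -> fault, frames [D, A, Q]
M -> fault, frames [D, A, Q, M]
Q -> hit
M -> hit
A -> hit
M -> hit
Q -> hit
A -> hit
L -> fault, frames [D, A, Q, M, L]
A -> hit
E -> fault, evict L, frames [D, A, Q, M, E]
L -> fault, evict E, frames [D, A, Q, M, L]
A -> hit
S -> fault, evict L, frames [D, A, Q, M, S]
L -> fault, evict S, frames [D, A, Q, M, L]
A -> hit
S -> fault, evict L, frames [D, A, Q, M, S]
Hits: 10.

10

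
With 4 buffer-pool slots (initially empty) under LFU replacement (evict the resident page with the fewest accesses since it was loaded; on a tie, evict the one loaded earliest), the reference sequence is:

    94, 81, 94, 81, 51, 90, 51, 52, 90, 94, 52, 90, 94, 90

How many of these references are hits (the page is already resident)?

94: miss, frames {94}
81: miss, frames {94,81}
94: hit
81: hit
51: miss, frames {94,81,51}
90: miss, frames {94,81,51,90}
51: hit
52: miss, evict 90, frames {94,81,51,52}
90: miss, evict 52, frames {94,81,51,90}
94: hit
52: miss, evict 90, frames {94,81,51,52}
90: miss, evict 52, frames {94,81,51,90}
94: hit
90: hit
Hits: 6.

6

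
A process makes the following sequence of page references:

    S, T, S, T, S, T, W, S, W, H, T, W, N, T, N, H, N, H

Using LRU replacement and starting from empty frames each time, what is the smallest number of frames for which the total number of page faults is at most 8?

f=1: 18 faults
f=2: 10 faults
f=3: 7 faults
f=4: 5 faults
f=5: 5 faults
Smallest f with faults ≤ 8 is 3.

3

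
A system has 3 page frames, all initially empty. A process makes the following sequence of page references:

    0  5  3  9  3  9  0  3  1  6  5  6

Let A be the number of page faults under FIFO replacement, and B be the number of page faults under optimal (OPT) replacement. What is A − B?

Under FIFO: F F F F . . F . F F F . → 8 faults.
Under OPT: F F F F . . . . F F F . → 7 faults.
A − B = 8 − 7 = 1.

1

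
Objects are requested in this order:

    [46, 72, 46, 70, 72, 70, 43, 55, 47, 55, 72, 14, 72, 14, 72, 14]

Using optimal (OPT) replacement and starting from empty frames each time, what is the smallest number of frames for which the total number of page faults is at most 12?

2

f=1: 16 faults
f=2: 8 faults
f=3: 7 faults
f=4: 7 faults
f=5: 7 faults
f=6: 7 faults
f=7: 7 faults
Smallest f with faults ≤ 12 is 2.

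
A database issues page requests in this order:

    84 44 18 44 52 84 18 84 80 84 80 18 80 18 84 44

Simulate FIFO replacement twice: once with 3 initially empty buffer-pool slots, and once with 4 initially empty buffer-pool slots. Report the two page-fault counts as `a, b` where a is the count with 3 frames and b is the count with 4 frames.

3 frames: F F F . F F . . F . . F . . . F → 8 faults.
4 frames: F F F . F . . . F F . . . . . F → 7 faults.
7 < 8: adding a frame reduced faults, as is typical.

8, 7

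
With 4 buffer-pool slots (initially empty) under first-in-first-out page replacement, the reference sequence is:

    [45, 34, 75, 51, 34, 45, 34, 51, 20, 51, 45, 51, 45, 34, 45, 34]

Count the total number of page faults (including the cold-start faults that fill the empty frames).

45: miss, frames [45]
34: miss, frames [45, 34]
75: miss, frames [45, 34, 75]
51: miss, frames [45, 34, 75, 51]
34: hit
45: hit
34: hit
51: hit
20: miss, evict 45, frames [34, 75, 51, 20]
51: hit
45: miss, evict 34, frames [75, 51, 20, 45]
51: hit
45: hit
34: miss, evict 75, frames [51, 20, 45, 34]
45: hit
34: hit
Page faults: 7.

7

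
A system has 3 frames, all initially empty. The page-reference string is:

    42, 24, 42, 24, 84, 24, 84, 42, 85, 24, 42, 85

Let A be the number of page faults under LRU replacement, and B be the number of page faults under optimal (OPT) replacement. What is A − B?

1

Under LRU: F F . . F . . . F F . . → 5 faults.
Under OPT: F F . . F . . . F . . . → 4 faults.
A − B = 5 − 4 = 1.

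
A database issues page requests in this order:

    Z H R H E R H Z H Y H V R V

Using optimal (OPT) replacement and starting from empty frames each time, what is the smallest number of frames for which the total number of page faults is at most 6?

4

f=1: 14 faults
f=2: 9 faults
f=3: 7 faults
f=4: 6 faults
f=5: 6 faults
f=6: 6 faults
Smallest f with faults ≤ 6 is 4.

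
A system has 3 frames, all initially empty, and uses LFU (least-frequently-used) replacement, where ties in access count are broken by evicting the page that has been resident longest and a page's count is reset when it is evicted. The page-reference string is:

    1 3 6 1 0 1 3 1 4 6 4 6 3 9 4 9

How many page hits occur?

1 → miss, frames (1)
3 → miss, frames (1 3)
6 → miss, frames (1 3 6)
1 → hit
0 → miss, evict 3, frames (1 6 0)
1 → hit
3 → miss, evict 6, frames (1 0 3)
1 → hit
4 → miss, evict 0, frames (1 3 4)
6 → miss, evict 3, frames (1 4 6)
4 → hit
6 → hit
3 → miss, evict 4, frames (1 6 3)
9 → miss, evict 3, frames (1 6 9)
4 → miss, evict 9, frames (1 6 4)
9 → miss, evict 4, frames (1 6 9)
Hits: 5.

5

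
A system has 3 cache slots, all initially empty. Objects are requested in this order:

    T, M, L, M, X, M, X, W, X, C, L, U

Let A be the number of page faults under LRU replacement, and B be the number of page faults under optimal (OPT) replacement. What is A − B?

1

Under LRU: F F F . F . . F . F F F → 8 faults.
Under OPT: F F F . F . . F . F . F → 7 faults.
A − B = 8 − 7 = 1.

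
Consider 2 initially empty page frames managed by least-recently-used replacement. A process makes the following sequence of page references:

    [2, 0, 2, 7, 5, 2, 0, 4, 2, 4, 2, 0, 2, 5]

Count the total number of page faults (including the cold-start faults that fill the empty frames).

10

2 → fault, frames [2]
0 → fault, frames [2, 0]
2 → hit
7 → fault, evict 0, frames [2, 7]
5 → fault, evict 2, frames [7, 5]
2 → fault, evict 7, frames [5, 2]
0 → fault, evict 5, frames [2, 0]
4 → fault, evict 2, frames [0, 4]
2 → fault, evict 0, frames [4, 2]
4 → hit
2 → hit
0 → fault, evict 4, frames [2, 0]
2 → hit
5 → fault, evict 0, frames [2, 5]
Page faults: 10.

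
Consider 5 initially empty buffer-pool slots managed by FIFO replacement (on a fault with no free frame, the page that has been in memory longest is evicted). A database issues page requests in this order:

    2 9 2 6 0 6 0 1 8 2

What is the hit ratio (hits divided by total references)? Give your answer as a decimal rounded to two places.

2 → miss, frames {2}
9 → miss, frames {2,9}
2 → hit
6 → miss, frames {2,9,6}
0 → miss, frames {2,9,6,0}
6 → hit
0 → hit
1 → miss, frames {2,9,6,0,1}
8 → miss, evict 2, frames {9,6,0,1,8}
2 → miss, evict 9, frames {6,0,1,8,2}
Hits: 3 of 10 references → 3/10 = 0.3000.

0.30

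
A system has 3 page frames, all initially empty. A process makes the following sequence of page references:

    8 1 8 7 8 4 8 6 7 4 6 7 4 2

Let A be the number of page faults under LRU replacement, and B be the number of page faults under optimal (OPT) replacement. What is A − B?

2

Under LRU: F F . F . F . F F F . . . F → 8 faults.
Under OPT: F F . F . F . F . . . . . F → 6 faults.
A − B = 8 − 6 = 2.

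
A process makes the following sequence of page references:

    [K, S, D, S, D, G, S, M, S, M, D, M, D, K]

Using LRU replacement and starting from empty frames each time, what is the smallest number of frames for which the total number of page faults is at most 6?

f=1: 14 faults
f=2: 8 faults
f=3: 7 faults
f=4: 6 faults
f=5: 5 faults
Smallest f with faults ≤ 6 is 4.

4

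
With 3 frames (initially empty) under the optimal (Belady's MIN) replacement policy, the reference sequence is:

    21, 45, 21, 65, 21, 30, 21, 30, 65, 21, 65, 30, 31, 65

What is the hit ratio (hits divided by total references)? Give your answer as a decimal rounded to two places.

21: fault, frames {21}
45: fault, frames {21,45}
21: hit
65: fault, frames {21,45,65}
21: hit
30: fault, evict 45, frames {21,65,30}
21: hit
30: hit
65: hit
21: hit
65: hit
30: hit
31: fault, evict 30, frames {21,65,31}
65: hit
Hits: 9 of 14 references → 9/14 = 0.6429.

0.64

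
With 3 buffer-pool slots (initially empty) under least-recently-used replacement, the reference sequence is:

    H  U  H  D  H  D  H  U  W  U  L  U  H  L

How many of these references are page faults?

6

H -> fault, frames (H)
U -> fault, frames (H U)
H -> hit
D -> fault, frames (U H D)
H -> hit
D -> hit
H -> hit
U -> hit
W -> fault, evict D, frames (H U W)
U -> hit
L -> fault, evict H, frames (W U L)
U -> hit
H -> fault, evict W, frames (L U H)
L -> hit
Page faults: 6.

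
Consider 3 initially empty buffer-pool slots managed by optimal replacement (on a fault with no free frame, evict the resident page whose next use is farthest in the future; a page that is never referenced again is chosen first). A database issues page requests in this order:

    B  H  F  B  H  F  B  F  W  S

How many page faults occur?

5

B: miss, frames (B)
H: miss, frames (B H)
F: miss, frames (B H F)
B: hit
H: hit
F: hit
B: hit
F: hit
W: miss, evict F, frames (B H W)
S: miss, evict W, frames (B H S)
Page faults: 5.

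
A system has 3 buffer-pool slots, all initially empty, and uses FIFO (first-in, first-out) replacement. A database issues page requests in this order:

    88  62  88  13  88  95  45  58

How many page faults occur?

6

88: miss, frames (88)
62: miss, frames (88 62)
88: hit
13: miss, frames (88 62 13)
88: hit
95: miss, evict 88, frames (62 13 95)
45: miss, evict 62, frames (13 95 45)
58: miss, evict 13, frames (95 45 58)
Page faults: 6.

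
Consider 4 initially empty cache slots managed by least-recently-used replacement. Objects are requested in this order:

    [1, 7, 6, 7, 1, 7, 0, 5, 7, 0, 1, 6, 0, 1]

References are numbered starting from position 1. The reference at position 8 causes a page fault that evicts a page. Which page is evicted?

6

pos 1: 1 → fault, frames (1)
pos 2: 7 → fault, frames (1 7)
pos 3: 6 → fault, frames (1 7 6)
pos 4: 7 → hit
pos 5: 1 → hit
pos 6: 7 → hit
pos 7: 0 → fault, frames (6 1 7 0)
pos 8: 5 → fault, evict 6, frames (1 7 0 5)
At position 8, page 6 is evicted.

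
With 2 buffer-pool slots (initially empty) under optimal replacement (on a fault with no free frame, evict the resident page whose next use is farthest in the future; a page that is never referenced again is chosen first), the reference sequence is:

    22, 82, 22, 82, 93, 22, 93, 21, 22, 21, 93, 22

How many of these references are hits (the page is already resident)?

22 -> fault, frames [22]
82 -> fault, frames [22, 82]
22 -> hit
82 -> hit
93 -> fault, evict 82, frames [22, 93]
22 -> hit
93 -> hit
21 -> fault, evict 93, frames [22, 21]
22 -> hit
21 -> hit
93 -> fault, evict 21, frames [22, 93]
22 -> hit
Hits: 7.

7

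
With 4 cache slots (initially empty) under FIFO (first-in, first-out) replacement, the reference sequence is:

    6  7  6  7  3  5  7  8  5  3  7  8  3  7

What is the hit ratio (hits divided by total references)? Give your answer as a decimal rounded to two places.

0.64

6 -> fault, frames {6}
7 -> fault, frames {6,7}
6 -> hit
7 -> hit
3 -> fault, frames {6,7,3}
5 -> fault, frames {6,7,3,5}
7 -> hit
8 -> fault, evict 6, frames {7,3,5,8}
5 -> hit
3 -> hit
7 -> hit
8 -> hit
3 -> hit
7 -> hit
Hits: 9 of 14 references → 9/14 = 0.6429.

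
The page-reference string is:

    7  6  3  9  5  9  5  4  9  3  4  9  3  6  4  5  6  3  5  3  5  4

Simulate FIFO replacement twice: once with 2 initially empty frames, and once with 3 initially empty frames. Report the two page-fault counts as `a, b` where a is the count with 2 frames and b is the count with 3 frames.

2 frames: F F F F F . . F F F F F F F F F F F F . . F → 18 faults.
3 frames: F F F F F . . F . F . F . F F F . F . . . . → 12 faults.
12 < 18: adding a frame reduced faults, as is typical.

18, 12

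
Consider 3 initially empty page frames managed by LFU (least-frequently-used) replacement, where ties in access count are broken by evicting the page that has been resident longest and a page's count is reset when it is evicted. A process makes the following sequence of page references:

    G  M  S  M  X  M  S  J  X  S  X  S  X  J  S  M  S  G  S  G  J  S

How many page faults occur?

10

G: fault, frames [G]
M: fault, frames [G, M]
S: fault, frames [G, M, S]
M: hit
X: fault, evict G, frames [M, S, X]
M: hit
S: hit
J: fault, evict X, frames [M, S, J]
X: fault, evict J, frames [M, S, X]
S: hit
X: hit
S: hit
X: hit
J: fault, evict M, frames [S, X, J]
S: hit
M: fault, evict J, frames [S, X, M]
S: hit
G: fault, evict M, frames [S, X, G]
S: hit
G: hit
J: fault, evict G, frames [S, X, J]
S: hit
Page faults: 10.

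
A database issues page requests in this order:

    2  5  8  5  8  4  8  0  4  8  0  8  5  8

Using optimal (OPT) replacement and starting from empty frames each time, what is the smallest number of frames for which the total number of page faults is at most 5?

4

f=1: 14 faults
f=2: 7 faults
f=3: 6 faults
f=4: 5 faults
f=5: 5 faults
Smallest f with faults ≤ 5 is 4.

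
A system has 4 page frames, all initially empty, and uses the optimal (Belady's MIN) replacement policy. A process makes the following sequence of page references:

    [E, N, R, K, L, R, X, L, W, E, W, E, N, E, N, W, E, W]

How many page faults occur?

7

E -> fault, frames (E)
N -> fault, frames (E N)
R -> fault, frames (E N R)
K -> fault, frames (E N R K)
L -> fault, evict K, frames (E N R L)
R -> hit
X -> fault, evict R, frames (E N L X)
L -> hit
W -> fault, evict X, frames (E N L W)
E -> hit
W -> hit
E -> hit
N -> hit
E -> hit
N -> hit
W -> hit
E -> hit
W -> hit
Page faults: 7.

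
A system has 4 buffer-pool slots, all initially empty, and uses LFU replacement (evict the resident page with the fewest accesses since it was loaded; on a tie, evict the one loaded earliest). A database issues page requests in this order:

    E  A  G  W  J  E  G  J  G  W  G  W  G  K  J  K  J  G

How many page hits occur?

E: fault, frames {E}
A: fault, frames {E,A}
G: fault, frames {E,A,G}
W: fault, frames {E,A,G,W}
J: fault, evict E, frames {A,G,W,J}
E: fault, evict A, frames {G,W,J,E}
G: hit
J: hit
G: hit
W: hit
G: hit
W: hit
G: hit
K: fault, evict E, frames {G,W,J,K}
J: hit
K: hit
J: hit
G: hit
Hits: 11.

11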